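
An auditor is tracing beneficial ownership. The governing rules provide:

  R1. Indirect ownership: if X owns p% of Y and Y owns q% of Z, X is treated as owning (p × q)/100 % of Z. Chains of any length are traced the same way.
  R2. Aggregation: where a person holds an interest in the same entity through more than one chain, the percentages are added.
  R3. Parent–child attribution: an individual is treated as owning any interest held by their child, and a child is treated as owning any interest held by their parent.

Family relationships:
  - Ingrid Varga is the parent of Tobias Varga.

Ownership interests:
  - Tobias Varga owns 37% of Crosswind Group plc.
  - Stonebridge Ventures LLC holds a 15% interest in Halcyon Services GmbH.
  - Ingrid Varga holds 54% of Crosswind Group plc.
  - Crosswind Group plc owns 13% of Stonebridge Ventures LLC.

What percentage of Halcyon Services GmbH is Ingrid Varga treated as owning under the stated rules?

By parent–child attribution (R3), Ingrid Varga is treated as also owning Tobias Varga's interest in Crosswind Group plc, giving 54% + 37% = 91%.
Chain via Crosswind Group plc → Stonebridge Ventures LLC (R1): 91% × 13% × 15% = 1.7745% of Halcyon Services GmbH.

1.7745%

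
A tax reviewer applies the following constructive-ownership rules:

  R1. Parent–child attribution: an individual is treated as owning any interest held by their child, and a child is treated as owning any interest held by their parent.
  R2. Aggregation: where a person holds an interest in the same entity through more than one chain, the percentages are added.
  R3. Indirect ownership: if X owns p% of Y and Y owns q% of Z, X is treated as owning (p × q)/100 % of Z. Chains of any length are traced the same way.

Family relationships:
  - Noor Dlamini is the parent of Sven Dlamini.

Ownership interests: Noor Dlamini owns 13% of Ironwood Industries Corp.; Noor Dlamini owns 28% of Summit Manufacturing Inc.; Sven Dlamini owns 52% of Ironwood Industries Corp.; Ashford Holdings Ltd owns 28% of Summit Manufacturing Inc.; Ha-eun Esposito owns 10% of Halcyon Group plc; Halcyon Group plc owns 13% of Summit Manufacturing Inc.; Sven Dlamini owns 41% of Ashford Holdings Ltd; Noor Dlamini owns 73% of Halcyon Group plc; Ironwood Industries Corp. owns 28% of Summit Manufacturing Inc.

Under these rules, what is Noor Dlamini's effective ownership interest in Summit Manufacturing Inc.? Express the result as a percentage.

67.17%

By parent–child attribution (R1), Noor Dlamini is treated as also owning Sven Dlamini's interest in Ironwood Industries Corp, giving 13% + 52% = 65%.
By parent–child attribution (R1), Noor Dlamini is treated as owning Sven Dlamini's 41% interest in Ashford Holdings Ltd.
Chain via Halcyon Group plc (R3): 73% × 13% = 9.49% of Summit Manufacturing Inc.
Chain via Ironwood Industries Corp. (R3): 65% × 28% = 18.2% of Summit Manufacturing Inc.
Direct interest in Summit Manufacturing Inc: 28%.
Chain via Ashford Holdings Ltd (R3): 41% × 28% = 11.48% of Summit Manufacturing Inc.
Aggregating (R2): 9.49% + 18.2% + 28% + 11.48% = 67.17%.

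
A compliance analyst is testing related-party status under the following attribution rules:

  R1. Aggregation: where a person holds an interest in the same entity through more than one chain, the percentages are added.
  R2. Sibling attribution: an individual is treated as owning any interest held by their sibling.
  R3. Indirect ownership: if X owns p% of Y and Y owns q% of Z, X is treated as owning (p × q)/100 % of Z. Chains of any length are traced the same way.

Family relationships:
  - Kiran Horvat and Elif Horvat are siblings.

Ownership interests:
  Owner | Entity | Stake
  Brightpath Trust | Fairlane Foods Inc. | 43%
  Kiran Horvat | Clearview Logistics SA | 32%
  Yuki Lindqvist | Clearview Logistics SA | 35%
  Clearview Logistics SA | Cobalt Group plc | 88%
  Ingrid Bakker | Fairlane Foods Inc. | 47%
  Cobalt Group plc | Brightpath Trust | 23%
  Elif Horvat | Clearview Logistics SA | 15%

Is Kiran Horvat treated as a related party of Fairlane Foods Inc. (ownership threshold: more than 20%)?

By sibling attribution (R2), Kiran Horvat is treated as also owning Elif Horvat's interest in Clearview Logistics SA, giving 32% + 15% = 47%.
Chain via Clearview Logistics SA → Cobalt Group plc → Brightpath Trust (R3): 47% × 88% × 23% × 43% = 4.090504% of Fairlane Foods Inc.
4.090504% does not exceed the 20% threshold, so Kiran is not a related party to Fairlane Foods Inc.

No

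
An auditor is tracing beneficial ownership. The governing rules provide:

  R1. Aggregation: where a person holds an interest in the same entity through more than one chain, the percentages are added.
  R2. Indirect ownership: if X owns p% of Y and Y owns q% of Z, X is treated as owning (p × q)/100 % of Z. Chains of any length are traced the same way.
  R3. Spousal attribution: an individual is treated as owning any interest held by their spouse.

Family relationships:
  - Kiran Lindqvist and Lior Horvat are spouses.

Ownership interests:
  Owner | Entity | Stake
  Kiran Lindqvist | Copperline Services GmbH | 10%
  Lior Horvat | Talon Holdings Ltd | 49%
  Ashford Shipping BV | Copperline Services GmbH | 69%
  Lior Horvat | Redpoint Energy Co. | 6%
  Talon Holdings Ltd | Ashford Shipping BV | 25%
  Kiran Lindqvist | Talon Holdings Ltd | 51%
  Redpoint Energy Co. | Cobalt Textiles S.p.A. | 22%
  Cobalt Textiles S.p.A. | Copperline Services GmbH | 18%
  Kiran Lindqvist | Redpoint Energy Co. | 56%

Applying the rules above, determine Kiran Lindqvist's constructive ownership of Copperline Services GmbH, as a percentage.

29.7052%

By spousal attribution (R3), Kiran Lindqvist is treated as also owning Lior Horvat's interest in Talon Holdings Ltd, giving 51% + 49% = 100%.
By spousal attribution (R3), Kiran Lindqvist is treated as also owning Lior Horvat's interest in Redpoint Energy Co, giving 56% + 6% = 62%.
Chain via Talon Holdings Ltd → Ashford Shipping BV (R2): 100% × 25% × 69% = 17.25% of Copperline Services GmbH.
Chain via Redpoint Energy Co. → Cobalt Textiles S.p.A. (R2): 62% × 22% × 18% = 2.4552% of Copperline Services GmbH.
Direct interest in Copperline Services GmbH: 10%.
Aggregating (R1): 17.25% + 2.4552% + 10% = 29.7052%.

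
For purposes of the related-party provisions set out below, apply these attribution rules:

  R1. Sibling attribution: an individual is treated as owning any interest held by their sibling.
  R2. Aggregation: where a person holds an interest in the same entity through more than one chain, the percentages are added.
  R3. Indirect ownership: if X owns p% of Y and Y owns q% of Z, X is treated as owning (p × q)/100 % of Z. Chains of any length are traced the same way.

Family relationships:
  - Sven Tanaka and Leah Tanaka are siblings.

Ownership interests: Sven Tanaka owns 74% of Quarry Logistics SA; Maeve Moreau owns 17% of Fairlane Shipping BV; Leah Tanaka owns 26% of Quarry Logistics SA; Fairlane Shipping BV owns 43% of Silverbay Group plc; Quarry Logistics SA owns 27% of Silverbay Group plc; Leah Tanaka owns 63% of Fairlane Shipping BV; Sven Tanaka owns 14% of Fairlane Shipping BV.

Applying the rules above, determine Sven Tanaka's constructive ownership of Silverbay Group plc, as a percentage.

60.11%

By sibling attribution (R1), Sven Tanaka is treated as also owning Leah Tanaka's interest in Fairlane Shipping BV, giving 14% + 63% = 77%.
By sibling attribution (R1), Sven Tanaka is treated as also owning Leah Tanaka's interest in Quarry Logistics SA, giving 74% + 26% = 100%.
Chain via Fairlane Shipping BV (R3): 77% × 43% = 33.11% of Silverbay Group plc.
Chain via Quarry Logistics SA (R3): 100% × 27% = 27% of Silverbay Group plc.
Aggregating (R2): 33.11% + 27% = 60.11%.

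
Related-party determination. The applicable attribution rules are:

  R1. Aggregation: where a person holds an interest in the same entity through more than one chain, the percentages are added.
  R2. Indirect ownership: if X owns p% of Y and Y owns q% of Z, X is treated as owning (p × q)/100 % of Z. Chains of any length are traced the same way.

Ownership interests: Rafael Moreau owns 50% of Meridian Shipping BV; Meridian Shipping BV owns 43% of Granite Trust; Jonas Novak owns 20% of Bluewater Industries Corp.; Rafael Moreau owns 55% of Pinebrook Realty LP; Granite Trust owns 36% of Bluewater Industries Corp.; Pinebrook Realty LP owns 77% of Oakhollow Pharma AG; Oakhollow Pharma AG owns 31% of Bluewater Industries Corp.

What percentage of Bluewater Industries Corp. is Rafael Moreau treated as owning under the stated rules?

Chain via Meridian Shipping BV → Granite Trust (R2): 50% × 43% × 36% = 7.74% of Bluewater Industries Corp.
Chain via Pinebrook Realty LP → Oakhollow Pharma AG (R2): 55% × 77% × 31% = 13.1285% of Bluewater Industries Corp.
Aggregating (R1): 7.74% + 13.1285% = 20.8685%.

20.8685%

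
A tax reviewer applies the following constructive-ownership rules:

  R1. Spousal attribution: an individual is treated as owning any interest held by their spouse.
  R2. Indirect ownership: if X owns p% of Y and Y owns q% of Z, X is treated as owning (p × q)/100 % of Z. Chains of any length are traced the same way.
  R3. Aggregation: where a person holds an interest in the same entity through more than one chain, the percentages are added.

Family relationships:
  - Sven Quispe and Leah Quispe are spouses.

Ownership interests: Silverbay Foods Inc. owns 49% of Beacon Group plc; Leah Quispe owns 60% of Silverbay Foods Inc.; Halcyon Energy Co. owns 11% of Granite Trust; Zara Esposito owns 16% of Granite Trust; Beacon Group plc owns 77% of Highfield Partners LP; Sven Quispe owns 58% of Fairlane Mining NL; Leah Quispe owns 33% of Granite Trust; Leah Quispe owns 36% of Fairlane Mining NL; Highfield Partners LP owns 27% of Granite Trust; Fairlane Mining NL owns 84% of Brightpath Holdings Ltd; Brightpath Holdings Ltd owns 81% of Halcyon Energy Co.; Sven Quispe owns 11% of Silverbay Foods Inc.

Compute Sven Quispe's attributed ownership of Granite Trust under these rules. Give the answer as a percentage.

47.268177%

By spousal attribution (R1), Sven Quispe is treated as also owning Leah Quispe's interest in Silverbay Foods Inc, giving 11% + 60% = 71%.
By spousal attribution (R1), Sven Quispe is treated as also owning Leah Quispe's interest in Fairlane Mining NL, giving 58% + 36% = 94%.
By spousal attribution (R1), Sven Quispe is treated as owning Leah Quispe's 33% interest in Granite Trust.
Chain via Silverbay Foods Inc. → Beacon Group plc → Highfield Partners LP (R2): 71% × 49% × 77% × 27% = 7.232841% of Granite Trust.
Chain via Fairlane Mining NL → Brightpath Holdings Ltd → Halcyon Energy Co. (R2): 94% × 84% × 81% × 11% = 7.035336% of Granite Trust.
Direct interest in Granite Trust: 33%.
Aggregating (R3): 7.232841% + 7.035336% + 33% = 47.268177%.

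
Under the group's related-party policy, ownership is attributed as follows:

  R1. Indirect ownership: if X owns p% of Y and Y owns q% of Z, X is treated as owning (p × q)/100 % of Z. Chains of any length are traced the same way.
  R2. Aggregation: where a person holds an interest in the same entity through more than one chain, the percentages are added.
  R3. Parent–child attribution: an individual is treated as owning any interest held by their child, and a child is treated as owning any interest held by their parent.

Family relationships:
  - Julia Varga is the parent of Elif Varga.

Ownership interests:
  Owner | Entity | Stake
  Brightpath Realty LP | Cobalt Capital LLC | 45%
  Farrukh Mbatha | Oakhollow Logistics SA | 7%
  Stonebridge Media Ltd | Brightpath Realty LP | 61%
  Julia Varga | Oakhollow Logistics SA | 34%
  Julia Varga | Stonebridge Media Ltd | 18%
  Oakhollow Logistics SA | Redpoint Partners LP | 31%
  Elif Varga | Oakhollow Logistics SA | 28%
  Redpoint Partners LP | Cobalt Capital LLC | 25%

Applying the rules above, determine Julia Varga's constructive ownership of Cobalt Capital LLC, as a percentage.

By parent–child attribution (R3), Julia Varga is treated as also owning Elif Varga's interest in Oakhollow Logistics SA, giving 34% + 28% = 62%.
Chain via Stonebridge Media Ltd → Brightpath Realty LP (R1): 18% × 61% × 45% = 4.941% of Cobalt Capital LLC.
Chain via Oakhollow Logistics SA → Redpoint Partners LP (R1): 62% × 31% × 25% = 4.805% of Cobalt Capital LLC.
Aggregating (R2): 4.941% + 4.805% = 9.746%.

9.746%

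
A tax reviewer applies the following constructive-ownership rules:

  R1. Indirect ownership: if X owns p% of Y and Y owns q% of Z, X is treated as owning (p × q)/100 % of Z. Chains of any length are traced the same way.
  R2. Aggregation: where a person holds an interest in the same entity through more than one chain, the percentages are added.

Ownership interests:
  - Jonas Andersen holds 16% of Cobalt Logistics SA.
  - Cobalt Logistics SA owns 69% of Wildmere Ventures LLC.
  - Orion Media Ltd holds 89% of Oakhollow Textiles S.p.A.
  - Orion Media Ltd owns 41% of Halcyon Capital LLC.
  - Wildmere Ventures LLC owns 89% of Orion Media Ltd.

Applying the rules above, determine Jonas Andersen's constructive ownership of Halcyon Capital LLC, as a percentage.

Chain via Cobalt Logistics SA → Wildmere Ventures LLC → Orion Media Ltd (R1): 16% × 69% × 89% × 41% = 4.028496% of Halcyon Capital LLC.

4.028496%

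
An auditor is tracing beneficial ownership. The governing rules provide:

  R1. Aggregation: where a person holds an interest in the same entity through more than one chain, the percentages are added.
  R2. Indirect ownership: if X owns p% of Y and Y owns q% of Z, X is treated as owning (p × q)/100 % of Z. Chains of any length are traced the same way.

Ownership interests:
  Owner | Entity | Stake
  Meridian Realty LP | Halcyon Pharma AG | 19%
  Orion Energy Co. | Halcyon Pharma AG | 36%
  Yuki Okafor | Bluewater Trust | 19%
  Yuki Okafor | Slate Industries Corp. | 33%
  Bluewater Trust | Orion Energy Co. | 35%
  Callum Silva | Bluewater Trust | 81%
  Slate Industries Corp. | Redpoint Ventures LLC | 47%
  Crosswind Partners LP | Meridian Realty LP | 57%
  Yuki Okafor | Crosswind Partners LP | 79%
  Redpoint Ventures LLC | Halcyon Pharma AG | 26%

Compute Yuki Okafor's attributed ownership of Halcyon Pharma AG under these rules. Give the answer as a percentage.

Chain via Bluewater Trust → Orion Energy Co. (R2): 19% × 35% × 36% = 2.394% of Halcyon Pharma AG.
Chain via Slate Industries Corp. → Redpoint Ventures LLC (R2): 33% × 47% × 26% = 4.0326% of Halcyon Pharma AG.
Chain via Crosswind Partners LP → Meridian Realty LP (R2): 79% × 57% × 19% = 8.5557% of Halcyon Pharma AG.
Aggregating (R1): 2.394% + 4.0326% + 8.5557% = 14.9823%.

14.9823%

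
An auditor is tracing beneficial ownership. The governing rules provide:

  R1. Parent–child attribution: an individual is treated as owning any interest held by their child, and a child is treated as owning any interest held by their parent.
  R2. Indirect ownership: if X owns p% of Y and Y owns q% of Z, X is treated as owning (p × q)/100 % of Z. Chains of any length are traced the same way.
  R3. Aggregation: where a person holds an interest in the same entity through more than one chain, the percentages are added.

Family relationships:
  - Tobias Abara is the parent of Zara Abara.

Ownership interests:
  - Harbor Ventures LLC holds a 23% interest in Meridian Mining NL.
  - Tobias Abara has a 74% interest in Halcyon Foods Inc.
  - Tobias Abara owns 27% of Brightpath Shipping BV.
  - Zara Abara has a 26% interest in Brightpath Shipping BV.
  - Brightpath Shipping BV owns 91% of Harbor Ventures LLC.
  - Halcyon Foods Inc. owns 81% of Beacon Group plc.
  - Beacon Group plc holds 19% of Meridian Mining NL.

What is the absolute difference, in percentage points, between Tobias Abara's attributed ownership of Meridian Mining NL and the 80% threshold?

57.5185

By parent–child attribution (R1), Tobias Abara is treated as also owning Zara Abara's interest in Brightpath Shipping BV, giving 27% + 26% = 53%.
Chain via Halcyon Foods Inc. → Beacon Group plc (R2): 74% × 81% × 19% = 11.3886% of Meridian Mining NL.
Chain via Brightpath Shipping BV → Harbor Ventures LLC (R2): 53% × 91% × 23% = 11.0929% of Meridian Mining NL.
Aggregating (R3): 11.3886% + 11.0929% = 22.4815%.
22.4815% falls short of the 80% threshold by 57.5185 percentage points.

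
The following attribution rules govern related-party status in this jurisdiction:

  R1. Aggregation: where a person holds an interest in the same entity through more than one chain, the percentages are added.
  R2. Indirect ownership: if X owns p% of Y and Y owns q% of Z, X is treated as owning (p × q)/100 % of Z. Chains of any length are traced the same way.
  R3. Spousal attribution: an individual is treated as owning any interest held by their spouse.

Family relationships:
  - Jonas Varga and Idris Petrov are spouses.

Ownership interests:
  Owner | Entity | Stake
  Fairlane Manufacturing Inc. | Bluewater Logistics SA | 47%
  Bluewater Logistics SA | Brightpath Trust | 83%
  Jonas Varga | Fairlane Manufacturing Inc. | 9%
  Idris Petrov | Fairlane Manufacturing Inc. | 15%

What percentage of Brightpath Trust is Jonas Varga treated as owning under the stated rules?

9.3624%

By spousal attribution (R3), Jonas Varga is treated as also owning Idris Petrov's interest in Fairlane Manufacturing Inc, giving 9% + 15% = 24%.
Chain via Fairlane Manufacturing Inc. → Bluewater Logistics SA (R2): 24% × 47% × 83% = 9.3624% of Brightpath Trust.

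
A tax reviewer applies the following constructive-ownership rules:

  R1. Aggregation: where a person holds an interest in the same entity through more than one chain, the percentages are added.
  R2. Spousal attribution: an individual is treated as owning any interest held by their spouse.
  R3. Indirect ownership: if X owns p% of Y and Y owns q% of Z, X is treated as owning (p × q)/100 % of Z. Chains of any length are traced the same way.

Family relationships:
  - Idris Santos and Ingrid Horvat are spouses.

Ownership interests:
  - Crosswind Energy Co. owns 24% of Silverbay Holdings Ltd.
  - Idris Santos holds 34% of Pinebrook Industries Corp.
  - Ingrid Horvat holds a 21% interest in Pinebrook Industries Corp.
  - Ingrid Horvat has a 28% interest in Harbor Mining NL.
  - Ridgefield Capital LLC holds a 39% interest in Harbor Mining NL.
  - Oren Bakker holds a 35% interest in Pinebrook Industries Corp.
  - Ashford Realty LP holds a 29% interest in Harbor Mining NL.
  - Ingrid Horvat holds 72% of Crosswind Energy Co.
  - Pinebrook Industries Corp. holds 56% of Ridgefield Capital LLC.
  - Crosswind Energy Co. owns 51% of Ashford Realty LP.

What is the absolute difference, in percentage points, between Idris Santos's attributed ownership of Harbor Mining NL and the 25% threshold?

25.6608

By spousal attribution (R2), Idris Santos is treated as also owning Ingrid Horvat's interest in Pinebrook Industries Corp, giving 34% + 21% = 55%.
By spousal attribution (R2), Idris Santos is treated as owning Ingrid Horvat's 72% interest in Crosswind Energy Co.
By spousal attribution (R2), Idris Santos is treated as owning Ingrid Horvat's 28% interest in Harbor Mining NL.
Chain via Pinebrook Industries Corp. → Ridgefield Capital LLC (R3): 55% × 56% × 39% = 12.012% of Harbor Mining NL.
Chain via Crosswind Energy Co. → Ashford Realty LP (R3): 72% × 51% × 29% = 10.6488% of Harbor Mining NL.
Direct interest in Harbor Mining NL: 28%.
Aggregating (R1): 12.012% + 10.6488% + 28% = 50.6608%.
50.6608% exceeds the 25% threshold by 25.6608 percentage points.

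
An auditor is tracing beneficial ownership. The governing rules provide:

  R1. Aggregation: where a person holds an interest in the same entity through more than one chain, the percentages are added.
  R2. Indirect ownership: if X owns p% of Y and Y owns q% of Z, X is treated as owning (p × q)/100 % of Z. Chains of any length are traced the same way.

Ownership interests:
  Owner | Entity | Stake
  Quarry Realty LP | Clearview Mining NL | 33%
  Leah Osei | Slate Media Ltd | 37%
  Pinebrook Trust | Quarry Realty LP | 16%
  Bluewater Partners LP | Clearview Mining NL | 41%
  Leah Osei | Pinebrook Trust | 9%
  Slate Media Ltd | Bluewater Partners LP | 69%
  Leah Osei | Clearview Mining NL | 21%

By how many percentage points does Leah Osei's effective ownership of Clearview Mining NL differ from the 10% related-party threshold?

Chain via Pinebrook Trust → Quarry Realty LP (R2): 9% × 16% × 33% = 0.4752% of Clearview Mining NL.
Chain via Slate Media Ltd → Bluewater Partners LP (R2): 37% × 69% × 41% = 10.4673% of Clearview Mining NL.
Direct interest in Clearview Mining NL: 21%.
Aggregating (R1): 0.4752% + 10.4673% + 21% = 31.9425%.
31.9425% exceeds the 10% threshold by 21.9425 percentage points.

21.9425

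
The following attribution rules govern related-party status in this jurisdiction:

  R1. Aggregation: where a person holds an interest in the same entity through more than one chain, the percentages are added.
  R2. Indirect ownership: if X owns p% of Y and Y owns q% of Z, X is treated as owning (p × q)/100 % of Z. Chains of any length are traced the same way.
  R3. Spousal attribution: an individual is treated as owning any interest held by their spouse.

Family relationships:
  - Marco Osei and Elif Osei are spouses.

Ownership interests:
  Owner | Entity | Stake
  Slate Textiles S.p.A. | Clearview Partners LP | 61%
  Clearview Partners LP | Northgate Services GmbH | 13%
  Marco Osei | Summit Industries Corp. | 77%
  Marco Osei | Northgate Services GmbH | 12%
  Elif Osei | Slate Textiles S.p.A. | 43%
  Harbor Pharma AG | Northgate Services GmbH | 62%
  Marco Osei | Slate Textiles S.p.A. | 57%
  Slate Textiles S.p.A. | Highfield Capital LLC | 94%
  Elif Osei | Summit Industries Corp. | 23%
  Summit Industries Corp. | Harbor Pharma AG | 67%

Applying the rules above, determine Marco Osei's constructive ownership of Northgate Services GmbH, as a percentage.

By spousal attribution (R3), Marco Osei is treated as also owning Elif Osei's interest in Summit Industries Corp, giving 77% + 23% = 100%.
By spousal attribution (R3), Marco Osei is treated as also owning Elif Osei's interest in Slate Textiles S.p.A, giving 57% + 43% = 100%.
Chain via Summit Industries Corp. → Harbor Pharma AG (R2): 100% × 67% × 62% = 41.54% of Northgate Services GmbH.
Chain via Slate Textiles S.p.A. → Clearview Partners LP (R2): 100% × 61% × 13% = 7.93% of Northgate Services GmbH.
Direct interest in Northgate Services GmbH: 12%.
Aggregating (R1): 41.54% + 7.93% + 12% = 61.47%.

61.47%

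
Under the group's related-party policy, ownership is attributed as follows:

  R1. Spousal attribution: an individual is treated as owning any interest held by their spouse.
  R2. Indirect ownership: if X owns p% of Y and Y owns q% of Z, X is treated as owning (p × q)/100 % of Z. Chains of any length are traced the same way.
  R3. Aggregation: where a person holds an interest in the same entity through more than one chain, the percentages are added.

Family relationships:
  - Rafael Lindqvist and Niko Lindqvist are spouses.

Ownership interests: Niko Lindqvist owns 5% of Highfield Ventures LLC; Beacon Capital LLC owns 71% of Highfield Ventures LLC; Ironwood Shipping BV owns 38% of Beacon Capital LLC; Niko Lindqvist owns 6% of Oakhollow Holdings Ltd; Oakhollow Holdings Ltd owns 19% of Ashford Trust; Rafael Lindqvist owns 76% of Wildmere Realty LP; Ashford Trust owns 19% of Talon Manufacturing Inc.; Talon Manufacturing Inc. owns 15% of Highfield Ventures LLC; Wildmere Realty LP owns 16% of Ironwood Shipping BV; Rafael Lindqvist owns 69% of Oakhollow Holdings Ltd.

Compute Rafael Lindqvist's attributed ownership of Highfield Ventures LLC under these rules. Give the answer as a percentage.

By spousal attribution (R1), Rafael Lindqvist is treated as also owning Niko Lindqvist's interest in Oakhollow Holdings Ltd, giving 69% + 6% = 75%.
By spousal attribution (R1), Rafael Lindqvist is treated as owning Niko Lindqvist's 5% interest in Highfield Ventures LLC.
Chain via Oakhollow Holdings Ltd → Ashford Trust → Talon Manufacturing Inc. (R2): 75% × 19% × 19% × 15% = 0.406125% of Highfield Ventures LLC.
Chain via Wildmere Realty LP → Ironwood Shipping BV → Beacon Capital LLC (R2): 76% × 16% × 38% × 71% = 3.280768% of Highfield Ventures LLC.
Direct interest in Highfield Ventures LLC: 5%.
Aggregating (R3): 0.406125% + 3.280768% + 5% = 8.686893%.

8.686893%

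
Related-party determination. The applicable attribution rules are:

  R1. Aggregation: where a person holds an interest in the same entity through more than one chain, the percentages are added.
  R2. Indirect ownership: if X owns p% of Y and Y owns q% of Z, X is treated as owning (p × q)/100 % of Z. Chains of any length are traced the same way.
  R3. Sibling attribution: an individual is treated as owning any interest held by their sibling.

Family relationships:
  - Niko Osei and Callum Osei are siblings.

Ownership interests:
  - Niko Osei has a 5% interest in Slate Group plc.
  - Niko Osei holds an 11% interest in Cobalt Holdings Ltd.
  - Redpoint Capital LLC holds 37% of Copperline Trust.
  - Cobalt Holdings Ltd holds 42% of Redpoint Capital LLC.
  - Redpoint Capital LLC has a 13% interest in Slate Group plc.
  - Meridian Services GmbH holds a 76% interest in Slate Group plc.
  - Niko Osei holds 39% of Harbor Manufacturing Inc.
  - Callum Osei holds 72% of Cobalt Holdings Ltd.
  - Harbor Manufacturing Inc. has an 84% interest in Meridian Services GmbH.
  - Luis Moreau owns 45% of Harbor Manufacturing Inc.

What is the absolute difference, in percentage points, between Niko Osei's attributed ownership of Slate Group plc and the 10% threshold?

24.4294

By sibling attribution (R3), Niko Osei is treated as also owning Callum Osei's interest in Cobalt Holdings Ltd, giving 11% + 72% = 83%.
Chain via Harbor Manufacturing Inc. → Meridian Services GmbH (R2): 39% × 84% × 76% = 24.8976% of Slate Group plc.
Chain via Cobalt Holdings Ltd → Redpoint Capital LLC (R2): 83% × 42% × 13% = 4.5318% of Slate Group plc.
Direct interest in Slate Group plc: 5%.
Aggregating (R1): 24.8976% + 4.5318% + 5% = 34.4294%.
34.4294% exceeds the 10% threshold by 24.4294 percentage points.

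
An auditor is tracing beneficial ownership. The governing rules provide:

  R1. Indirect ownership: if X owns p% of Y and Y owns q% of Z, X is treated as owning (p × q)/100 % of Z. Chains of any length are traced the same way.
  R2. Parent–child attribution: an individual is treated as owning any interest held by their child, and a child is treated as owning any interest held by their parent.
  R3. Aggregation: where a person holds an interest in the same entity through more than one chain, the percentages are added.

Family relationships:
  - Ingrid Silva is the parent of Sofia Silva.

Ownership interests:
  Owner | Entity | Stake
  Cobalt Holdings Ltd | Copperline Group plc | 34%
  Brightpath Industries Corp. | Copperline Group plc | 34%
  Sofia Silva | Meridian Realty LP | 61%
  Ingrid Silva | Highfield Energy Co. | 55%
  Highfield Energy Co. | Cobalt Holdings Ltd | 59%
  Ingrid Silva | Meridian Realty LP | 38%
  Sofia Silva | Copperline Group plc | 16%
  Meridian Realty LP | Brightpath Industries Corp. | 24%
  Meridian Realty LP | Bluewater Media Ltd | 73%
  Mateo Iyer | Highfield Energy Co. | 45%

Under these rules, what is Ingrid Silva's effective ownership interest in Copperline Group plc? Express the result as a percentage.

By parent–child attribution (R2), Ingrid Silva is treated as also owning Sofia Silva's interest in Meridian Realty LP, giving 38% + 61% = 99%.
By parent–child attribution (R2), Ingrid Silva is treated as owning Sofia Silva's 16% interest in Copperline Group plc.
Chain via Highfield Energy Co. → Cobalt Holdings Ltd (R1): 55% × 59% × 34% = 11.033% of Copperline Group plc.
Chain via Meridian Realty LP → Brightpath Industries Corp. (R1): 99% × 24% × 34% = 8.0784% of Copperline Group plc.
Direct interest in Copperline Group plc: 16%.
Aggregating (R3): 11.033% + 8.0784% + 16% = 35.1114%.

35.1114%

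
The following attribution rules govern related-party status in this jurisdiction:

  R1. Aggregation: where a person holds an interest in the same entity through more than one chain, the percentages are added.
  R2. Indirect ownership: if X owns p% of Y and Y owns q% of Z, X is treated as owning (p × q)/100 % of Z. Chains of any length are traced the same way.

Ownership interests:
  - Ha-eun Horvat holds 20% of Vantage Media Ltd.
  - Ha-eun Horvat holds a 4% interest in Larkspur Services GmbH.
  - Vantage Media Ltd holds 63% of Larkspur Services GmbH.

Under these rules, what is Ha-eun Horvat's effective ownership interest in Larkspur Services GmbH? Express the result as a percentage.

16.6%

Chain via Vantage Media Ltd (R2): 20% × 63% = 12.6% of Larkspur Services GmbH.
Direct interest in Larkspur Services GmbH: 4%.
Aggregating (R1): 12.6% + 4% = 16.6%.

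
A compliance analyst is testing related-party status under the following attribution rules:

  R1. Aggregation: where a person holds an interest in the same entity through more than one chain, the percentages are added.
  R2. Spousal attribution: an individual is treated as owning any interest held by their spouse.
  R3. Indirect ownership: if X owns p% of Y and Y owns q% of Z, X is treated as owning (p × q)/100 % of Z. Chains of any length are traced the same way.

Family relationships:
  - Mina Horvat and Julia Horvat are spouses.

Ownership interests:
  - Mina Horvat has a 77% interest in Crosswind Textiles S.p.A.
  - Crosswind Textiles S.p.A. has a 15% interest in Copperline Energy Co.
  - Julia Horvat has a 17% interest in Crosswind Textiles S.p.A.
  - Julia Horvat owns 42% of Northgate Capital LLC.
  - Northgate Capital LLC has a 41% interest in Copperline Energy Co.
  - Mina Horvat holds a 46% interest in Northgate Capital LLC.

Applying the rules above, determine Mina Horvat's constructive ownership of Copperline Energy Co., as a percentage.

By spousal attribution (R2), Mina Horvat is treated as also owning Julia Horvat's interest in Crosswind Textiles S.p.A, giving 77% + 17% = 94%.
By spousal attribution (R2), Mina Horvat is treated as also owning Julia Horvat's interest in Northgate Capital LLC, giving 46% + 42% = 88%.
Chain via Crosswind Textiles S.p.A. (R3): 94% × 15% = 14.1% of Copperline Energy Co.
Chain via Northgate Capital LLC (R3): 88% × 41% = 36.08% of Copperline Energy Co.
Aggregating (R1): 14.1% + 36.08% = 50.18%.

50.18%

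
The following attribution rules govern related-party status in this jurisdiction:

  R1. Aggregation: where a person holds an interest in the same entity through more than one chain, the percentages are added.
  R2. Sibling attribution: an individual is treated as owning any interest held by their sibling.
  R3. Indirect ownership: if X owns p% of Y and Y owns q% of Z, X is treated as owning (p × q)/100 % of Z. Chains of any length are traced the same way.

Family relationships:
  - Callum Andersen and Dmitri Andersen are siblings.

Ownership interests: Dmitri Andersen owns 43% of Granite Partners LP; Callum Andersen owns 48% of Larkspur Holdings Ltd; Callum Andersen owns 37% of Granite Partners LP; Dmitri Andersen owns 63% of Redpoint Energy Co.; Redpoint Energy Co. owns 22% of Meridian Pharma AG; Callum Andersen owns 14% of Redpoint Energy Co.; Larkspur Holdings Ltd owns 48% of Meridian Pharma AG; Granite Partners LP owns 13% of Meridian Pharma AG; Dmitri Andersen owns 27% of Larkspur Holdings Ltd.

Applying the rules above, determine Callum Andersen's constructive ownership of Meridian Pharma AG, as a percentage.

By sibling attribution (R2), Callum Andersen is treated as also owning Dmitri Andersen's interest in Larkspur Holdings Ltd, giving 48% + 27% = 75%.
By sibling attribution (R2), Callum Andersen is treated as also owning Dmitri Andersen's interest in Redpoint Energy Co, giving 14% + 63% = 77%.
By sibling attribution (R2), Callum Andersen is treated as also owning Dmitri Andersen's interest in Granite Partners LP, giving 37% + 43% = 80%.
Chain via Larkspur Holdings Ltd (R3): 75% × 48% = 36% of Meridian Pharma AG.
Chain via Redpoint Energy Co. (R3): 77% × 22% = 16.94% of Meridian Pharma AG.
Chain via Granite Partners LP (R3): 80% × 13% = 10.4% of Meridian Pharma AG.
Aggregating (R1): 36% + 16.94% + 10.4% = 63.34%.

63.34%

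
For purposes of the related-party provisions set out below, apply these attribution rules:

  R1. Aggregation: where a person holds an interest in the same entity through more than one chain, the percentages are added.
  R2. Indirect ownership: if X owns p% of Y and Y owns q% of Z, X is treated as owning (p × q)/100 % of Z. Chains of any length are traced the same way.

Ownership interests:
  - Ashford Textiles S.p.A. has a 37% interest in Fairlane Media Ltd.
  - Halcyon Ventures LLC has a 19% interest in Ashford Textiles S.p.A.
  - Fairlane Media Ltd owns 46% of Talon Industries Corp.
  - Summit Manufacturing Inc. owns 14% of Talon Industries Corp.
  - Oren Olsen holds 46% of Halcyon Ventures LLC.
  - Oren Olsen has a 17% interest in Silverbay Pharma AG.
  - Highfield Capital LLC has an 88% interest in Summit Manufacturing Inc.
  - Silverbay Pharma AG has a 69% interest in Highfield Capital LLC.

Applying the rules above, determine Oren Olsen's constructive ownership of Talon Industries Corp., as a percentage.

2.932684%

Chain via Halcyon Ventures LLC → Ashford Textiles S.p.A. → Fairlane Media Ltd (R2): 46% × 19% × 37% × 46% = 1.487548% of Talon Industries Corp.
Chain via Silverbay Pharma AG → Highfield Capital LLC → Summit Manufacturing Inc. (R2): 17% × 69% × 88% × 14% = 1.445136% of Talon Industries Corp.
Aggregating (R1): 1.487548% + 1.445136% = 2.932684%.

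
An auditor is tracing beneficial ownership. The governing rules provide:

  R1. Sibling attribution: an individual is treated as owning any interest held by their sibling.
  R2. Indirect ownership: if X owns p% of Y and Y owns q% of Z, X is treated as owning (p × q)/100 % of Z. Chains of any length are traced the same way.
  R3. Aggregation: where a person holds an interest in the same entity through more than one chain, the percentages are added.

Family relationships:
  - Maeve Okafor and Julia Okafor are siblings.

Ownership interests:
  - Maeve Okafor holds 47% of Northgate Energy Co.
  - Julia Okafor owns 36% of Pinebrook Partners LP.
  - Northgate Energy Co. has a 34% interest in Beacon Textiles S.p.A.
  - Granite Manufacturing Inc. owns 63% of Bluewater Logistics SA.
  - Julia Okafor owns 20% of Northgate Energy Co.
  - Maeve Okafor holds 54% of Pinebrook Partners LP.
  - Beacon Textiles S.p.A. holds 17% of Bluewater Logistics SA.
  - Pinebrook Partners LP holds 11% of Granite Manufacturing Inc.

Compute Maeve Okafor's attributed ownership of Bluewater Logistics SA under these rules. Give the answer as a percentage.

By sibling attribution (R1), Maeve Okafor is treated as also owning Julia Okafor's interest in Pinebrook Partners LP, giving 54% + 36% = 90%.
By sibling attribution (R1), Maeve Okafor is treated as also owning Julia Okafor's interest in Northgate Energy Co, giving 47% + 20% = 67%.
Chain via Pinebrook Partners LP → Granite Manufacturing Inc. (R2): 90% × 11% × 63% = 6.237% of Bluewater Logistics SA.
Chain via Northgate Energy Co. → Beacon Textiles S.p.A. (R2): 67% × 34% × 17% = 3.8726% of Bluewater Logistics SA.
Aggregating (R3): 6.237% + 3.8726% = 10.1096%.

10.1096%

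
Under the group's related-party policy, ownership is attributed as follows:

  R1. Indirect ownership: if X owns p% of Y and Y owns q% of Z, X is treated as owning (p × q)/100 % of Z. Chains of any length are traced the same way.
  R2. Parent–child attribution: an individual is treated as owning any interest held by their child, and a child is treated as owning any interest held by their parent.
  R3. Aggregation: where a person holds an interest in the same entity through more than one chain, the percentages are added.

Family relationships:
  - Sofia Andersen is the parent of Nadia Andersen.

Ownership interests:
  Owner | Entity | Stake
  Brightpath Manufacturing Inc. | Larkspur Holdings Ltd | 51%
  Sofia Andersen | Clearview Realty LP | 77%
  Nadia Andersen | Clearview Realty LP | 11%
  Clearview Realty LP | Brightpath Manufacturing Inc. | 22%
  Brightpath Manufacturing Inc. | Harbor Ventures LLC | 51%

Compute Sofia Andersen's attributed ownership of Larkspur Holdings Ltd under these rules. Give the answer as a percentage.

By parent–child attribution (R2), Sofia Andersen is treated as also owning Nadia Andersen's interest in Clearview Realty LP, giving 77% + 11% = 88%.
Chain via Clearview Realty LP → Brightpath Manufacturing Inc. (R1): 88% × 22% × 51% = 9.8736% of Larkspur Holdings Ltd.

9.8736%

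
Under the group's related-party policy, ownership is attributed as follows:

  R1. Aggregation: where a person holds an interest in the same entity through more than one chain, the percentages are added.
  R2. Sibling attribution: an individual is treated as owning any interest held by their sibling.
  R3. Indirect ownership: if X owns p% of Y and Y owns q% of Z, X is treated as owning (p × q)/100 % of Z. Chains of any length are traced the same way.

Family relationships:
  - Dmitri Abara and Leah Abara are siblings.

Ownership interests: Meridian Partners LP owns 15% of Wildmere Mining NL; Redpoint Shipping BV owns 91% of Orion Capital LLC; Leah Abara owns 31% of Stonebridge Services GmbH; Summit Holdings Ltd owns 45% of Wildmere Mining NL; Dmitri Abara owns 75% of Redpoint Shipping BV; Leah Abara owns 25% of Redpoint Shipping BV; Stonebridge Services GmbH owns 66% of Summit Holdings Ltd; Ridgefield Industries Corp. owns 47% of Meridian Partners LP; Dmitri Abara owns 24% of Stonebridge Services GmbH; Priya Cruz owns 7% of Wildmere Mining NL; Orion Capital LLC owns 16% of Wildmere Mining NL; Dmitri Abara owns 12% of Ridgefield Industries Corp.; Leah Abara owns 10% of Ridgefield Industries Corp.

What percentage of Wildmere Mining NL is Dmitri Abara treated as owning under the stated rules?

By sibling attribution (R2), Dmitri Abara is treated as also owning Leah Abara's interest in Redpoint Shipping BV, giving 75% + 25% = 100%.
By sibling attribution (R2), Dmitri Abara is treated as also owning Leah Abara's interest in Ridgefield Industries Corp, giving 12% + 10% = 22%.
By sibling attribution (R2), Dmitri Abara is treated as also owning Leah Abara's interest in Stonebridge Services GmbH, giving 24% + 31% = 55%.
Chain via Redpoint Shipping BV → Orion Capital LLC (R3): 100% × 91% × 16% = 14.56% of Wildmere Mining NL.
Chain via Ridgefield Industries Corp. → Meridian Partners LP (R3): 22% × 47% × 15% = 1.551% of Wildmere Mining NL.
Chain via Stonebridge Services GmbH → Summit Holdings Ltd (R3): 55% × 66% × 45% = 16.335% of Wildmere Mining NL.
Aggregating (R1): 14.56% + 1.551% + 16.335% = 32.446%.

32.446%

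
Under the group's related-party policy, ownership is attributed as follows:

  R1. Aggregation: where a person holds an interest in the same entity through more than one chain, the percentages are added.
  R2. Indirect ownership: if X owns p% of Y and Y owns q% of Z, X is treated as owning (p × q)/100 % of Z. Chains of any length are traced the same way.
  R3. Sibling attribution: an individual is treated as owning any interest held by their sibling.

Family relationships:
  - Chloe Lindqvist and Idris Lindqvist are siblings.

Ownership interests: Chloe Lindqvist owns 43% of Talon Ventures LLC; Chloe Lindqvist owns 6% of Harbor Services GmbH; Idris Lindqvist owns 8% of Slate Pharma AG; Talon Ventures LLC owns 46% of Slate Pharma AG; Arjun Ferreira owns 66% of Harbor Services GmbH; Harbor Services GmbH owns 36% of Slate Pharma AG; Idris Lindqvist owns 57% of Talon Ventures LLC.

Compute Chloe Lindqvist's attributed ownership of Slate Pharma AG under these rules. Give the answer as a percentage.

56.16%

By sibling attribution (R3), Chloe Lindqvist is treated as also owning Idris Lindqvist's interest in Talon Ventures LLC, giving 43% + 57% = 100%.
By sibling attribution (R3), Chloe Lindqvist is treated as owning Idris Lindqvist's 8% interest in Slate Pharma AG.
Chain via Talon Ventures LLC (R2): 100% × 46% = 46% of Slate Pharma AG.
Chain via Harbor Services GmbH (R2): 6% × 36% = 2.16% of Slate Pharma AG.
Direct interest in Slate Pharma AG: 8%.
Aggregating (R1): 46% + 2.16% + 8% = 56.16%.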